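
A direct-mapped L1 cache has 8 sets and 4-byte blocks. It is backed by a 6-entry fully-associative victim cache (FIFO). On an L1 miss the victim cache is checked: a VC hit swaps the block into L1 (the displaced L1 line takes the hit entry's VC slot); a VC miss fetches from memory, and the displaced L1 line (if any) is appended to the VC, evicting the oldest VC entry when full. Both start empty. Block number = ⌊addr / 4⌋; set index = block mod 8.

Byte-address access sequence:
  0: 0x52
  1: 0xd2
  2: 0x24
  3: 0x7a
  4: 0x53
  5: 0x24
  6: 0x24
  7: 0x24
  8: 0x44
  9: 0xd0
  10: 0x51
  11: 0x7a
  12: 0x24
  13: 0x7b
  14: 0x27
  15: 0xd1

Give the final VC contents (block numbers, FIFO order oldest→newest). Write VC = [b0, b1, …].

#0 0x52→b20/s4 MISS; vc=[]
#1 0xd2→b52/s4 MISS; vc=[20]
#2 0x24→b9/s1 MISS; vc=[20]
#3 0x7a→b30/s6 MISS; vc=[20]
#4 0x53→b20/s4 VC-HIT; vc=[52]
#5 0x24→b9/s1 L1-HIT; vc=[52]
#6 0x24→b9/s1 L1-HIT; vc=[52]
#7 0x24→b9/s1 L1-HIT; vc=[52]
#8 0x44→b17/s1 MISS; vc=[52,9]
#9 0xd0→b52/s4 VC-HIT; vc=[20,9]
#10 0x51→b20/s4 VC-HIT; vc=[52,9]
#11 0x7a→b30/s6 L1-HIT; vc=[52,9]
#12 0x24→b9/s1 VC-HIT; vc=[52,17]
#13 0x7b→b30/s6 L1-HIT; vc=[52,17]
#14 0x27→b9/s1 L1-HIT; vc=[52,17]
#15 0xd1→b52/s4 VC-HIT; vc=[20,17]

VC = [20, 17]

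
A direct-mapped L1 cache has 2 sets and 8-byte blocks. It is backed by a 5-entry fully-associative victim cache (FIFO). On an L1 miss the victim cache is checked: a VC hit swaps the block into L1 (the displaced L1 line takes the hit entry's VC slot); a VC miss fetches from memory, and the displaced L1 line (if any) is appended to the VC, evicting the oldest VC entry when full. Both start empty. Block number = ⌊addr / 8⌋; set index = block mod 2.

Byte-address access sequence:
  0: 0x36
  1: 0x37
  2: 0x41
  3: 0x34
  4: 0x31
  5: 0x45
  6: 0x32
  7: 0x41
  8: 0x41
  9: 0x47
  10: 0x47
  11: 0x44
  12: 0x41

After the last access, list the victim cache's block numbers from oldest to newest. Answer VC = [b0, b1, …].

VC = [6]

0: 0x36 (blk 6, set 0) → MISS  vc=[]
1: 0x37 (blk 6, set 0) → L1-HIT  vc=[]
2: 0x41 (blk 8, set 0) → MISS  vc=[6]
3: 0x34 (blk 6, set 0) → VC-HIT  vc=[8]
4: 0x31 (blk 6, set 0) → L1-HIT  vc=[8]
5: 0x45 (blk 8, set 0) → VC-HIT  vc=[6]
6: 0x32 (blk 6, set 0) → VC-HIT  vc=[8]
7: 0x41 (blk 8, set 0) → VC-HIT  vc=[6]
8: 0x41 (blk 8, set 0) → L1-HIT  vc=[6]
9: 0x47 (blk 8, set 0) → L1-HIT  vc=[6]
10: 0x47 (blk 8, set 0) → L1-HIT  vc=[6]
11: 0x44 (blk 8, set 0) → L1-HIT  vc=[6]
12: 0x41 (blk 8, set 0) → L1-HIT  vc=[6]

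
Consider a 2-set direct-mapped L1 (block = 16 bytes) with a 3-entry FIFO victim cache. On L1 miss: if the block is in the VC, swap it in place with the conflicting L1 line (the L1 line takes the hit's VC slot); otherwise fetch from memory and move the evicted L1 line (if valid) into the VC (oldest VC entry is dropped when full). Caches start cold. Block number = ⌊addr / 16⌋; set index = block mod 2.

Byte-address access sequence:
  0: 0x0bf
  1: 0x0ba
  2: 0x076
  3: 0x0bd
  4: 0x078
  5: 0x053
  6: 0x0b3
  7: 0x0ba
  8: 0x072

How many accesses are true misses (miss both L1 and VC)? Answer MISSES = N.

MISSES = 3

  [0] addr=0xbf blk=11 s=1: MISS | VC []
  [1] addr=0xba blk=11 s=1: L1-HIT | VC []
  [2] addr=0x76 blk=7 s=1: MISS | VC [11]
  [3] addr=0xbd blk=11 s=1: VC-HIT | VC [7]
  [4] addr=0x78 blk=7 s=1: VC-HIT | VC [11]
  [5] addr=0x53 blk=5 s=1: MISS | VC [11, 7]
  [6] addr=0xb3 blk=11 s=1: VC-HIT | VC [5, 7]
  [7] addr=0xba blk=11 s=1: L1-HIT | VC [5, 7]
  [8] addr=0x72 blk=7 s=1: VC-HIT | VC [5, 11]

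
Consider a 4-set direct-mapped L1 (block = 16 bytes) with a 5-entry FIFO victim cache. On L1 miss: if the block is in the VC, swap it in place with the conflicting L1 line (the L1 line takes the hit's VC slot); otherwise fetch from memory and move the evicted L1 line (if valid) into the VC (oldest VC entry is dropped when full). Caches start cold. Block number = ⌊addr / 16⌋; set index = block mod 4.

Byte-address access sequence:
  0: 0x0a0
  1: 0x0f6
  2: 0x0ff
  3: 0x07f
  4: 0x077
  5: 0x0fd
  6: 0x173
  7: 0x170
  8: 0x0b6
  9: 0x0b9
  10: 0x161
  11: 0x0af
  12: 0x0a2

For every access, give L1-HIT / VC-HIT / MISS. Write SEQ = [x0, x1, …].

SEQ = [MISS, MISS, L1-HIT, MISS, L1-HIT, VC-HIT, MISS, L1-HIT, MISS, L1-HIT, MISS, VC-HIT, L1-HIT]

#0 0xa0→b10/s2 MISS; vc=[]
#1 0xf6→b15/s3 MISS; vc=[]
#2 0xff→b15/s3 L1-HIT; vc=[]
#3 0x7f→b7/s3 MISS; vc=[15]
#4 0x77→b7/s3 L1-HIT; vc=[15]
#5 0xfd→b15/s3 VC-HIT; vc=[7]
#6 0x173→b23/s3 MISS; vc=[7,15]
#7 0x170→b23/s3 L1-HIT; vc=[7,15]
#8 0xb6→b11/s3 MISS; vc=[7,15,23]
#9 0xb9→b11/s3 L1-HIT; vc=[7,15,23]
#10 0x161→b22/s2 MISS; vc=[7,15,23,10]
#11 0xaf→b10/s2 VC-HIT; vc=[7,15,23,22]
#12 0xa2→b10/s2 L1-HIT; vc=[7,15,23,22]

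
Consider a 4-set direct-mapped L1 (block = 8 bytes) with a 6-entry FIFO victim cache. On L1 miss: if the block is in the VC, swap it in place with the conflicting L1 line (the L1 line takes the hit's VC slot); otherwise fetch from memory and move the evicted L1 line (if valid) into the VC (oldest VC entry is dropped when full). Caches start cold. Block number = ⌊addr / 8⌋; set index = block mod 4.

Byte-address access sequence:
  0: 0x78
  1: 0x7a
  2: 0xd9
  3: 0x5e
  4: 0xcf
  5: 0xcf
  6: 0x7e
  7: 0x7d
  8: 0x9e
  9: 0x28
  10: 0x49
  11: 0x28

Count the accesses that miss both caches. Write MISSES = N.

MISSES = 7

#0 0x78→b15/s3 MISS; vc=[]
#1 0x7a→b15/s3 L1-HIT; vc=[]
#2 0xd9→b27/s3 MISS; vc=[15]
#3 0x5e→b11/s3 MISS; vc=[15,27]
#4 0xcf→b25/s1 MISS; vc=[15,27]
#5 0xcf→b25/s1 L1-HIT; vc=[15,27]
#6 0x7e→b15/s3 VC-HIT; vc=[11,27]
#7 0x7d→b15/s3 L1-HIT; vc=[11,27]
#8 0x9e→b19/s3 MISS; vc=[11,27,15]
#9 0x28→b5/s1 MISS; vc=[11,27,15,25]
#10 0x49→b9/s1 MISS; vc=[11,27,15,25,5]
#11 0x28→b5/s1 VC-HIT; vc=[11,27,15,25,9]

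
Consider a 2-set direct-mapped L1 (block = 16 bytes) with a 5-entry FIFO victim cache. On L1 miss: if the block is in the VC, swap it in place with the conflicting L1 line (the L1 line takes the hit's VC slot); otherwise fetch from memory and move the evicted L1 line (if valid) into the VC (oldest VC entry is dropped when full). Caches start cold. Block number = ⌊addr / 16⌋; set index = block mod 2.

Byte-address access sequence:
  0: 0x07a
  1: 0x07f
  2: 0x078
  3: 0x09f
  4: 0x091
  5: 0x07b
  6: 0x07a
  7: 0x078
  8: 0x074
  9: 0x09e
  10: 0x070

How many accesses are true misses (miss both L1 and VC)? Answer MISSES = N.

MISSES = 2

  [0] addr=0x7a blk=7 s=1: MISS | VC []
  [1] addr=0x7f blk=7 s=1: L1-HIT | VC []
  [2] addr=0x78 blk=7 s=1: L1-HIT | VC []
  [3] addr=0x9f blk=9 s=1: MISS | VC [7]
  [4] addr=0x91 blk=9 s=1: L1-HIT | VC [7]
  [5] addr=0x7b blk=7 s=1: VC-HIT | VC [9]
  [6] addr=0x7a blk=7 s=1: L1-HIT | VC [9]
  [7] addr=0x78 blk=7 s=1: L1-HIT | VC [9]
  [8] addr=0x74 blk=7 s=1: L1-HIT | VC [9]
  [9] addr=0x9e blk=9 s=1: VC-HIT | VC [7]
  [10] addr=0x70 blk=7 s=1: VC-HIT | VC [9]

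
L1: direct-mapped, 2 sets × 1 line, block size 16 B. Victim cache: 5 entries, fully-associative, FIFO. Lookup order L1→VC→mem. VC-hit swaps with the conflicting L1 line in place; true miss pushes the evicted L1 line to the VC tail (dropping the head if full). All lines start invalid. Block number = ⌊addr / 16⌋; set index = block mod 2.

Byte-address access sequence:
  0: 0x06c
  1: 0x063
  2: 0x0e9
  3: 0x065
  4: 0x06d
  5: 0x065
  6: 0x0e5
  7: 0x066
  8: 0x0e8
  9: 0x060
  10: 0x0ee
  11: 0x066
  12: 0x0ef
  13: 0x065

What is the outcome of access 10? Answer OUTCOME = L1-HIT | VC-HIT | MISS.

  [0] addr=0x6c blk=6 s=0: MISS | VC []
  [1] addr=0x63 blk=6 s=0: L1-HIT | VC []
  [2] addr=0xe9 blk=14 s=0: MISS | VC [6]
  [3] addr=0x65 blk=6 s=0: VC-HIT | VC [14]
  [4] addr=0x6d blk=6 s=0: L1-HIT | VC [14]
  [5] addr=0x65 blk=6 s=0: L1-HIT | VC [14]
  [6] addr=0xe5 blk=14 s=0: VC-HIT | VC [6]
  [7] addr=0x66 blk=6 s=0: VC-HIT | VC [14]
  [8] addr=0xe8 blk=14 s=0: VC-HIT | VC [6]
  [9] addr=0x60 blk=6 s=0: VC-HIT | VC [14]
  [10] addr=0xee blk=14 s=0: VC-HIT | VC [6]
  [11] addr=0x66 blk=6 s=0: VC-HIT | VC [14]
  [12] addr=0xef blk=14 s=0: VC-HIT | VC [6]
  [13] addr=0x65 blk=6 s=0: VC-HIT | VC [14]

OUTCOME = VC-HIT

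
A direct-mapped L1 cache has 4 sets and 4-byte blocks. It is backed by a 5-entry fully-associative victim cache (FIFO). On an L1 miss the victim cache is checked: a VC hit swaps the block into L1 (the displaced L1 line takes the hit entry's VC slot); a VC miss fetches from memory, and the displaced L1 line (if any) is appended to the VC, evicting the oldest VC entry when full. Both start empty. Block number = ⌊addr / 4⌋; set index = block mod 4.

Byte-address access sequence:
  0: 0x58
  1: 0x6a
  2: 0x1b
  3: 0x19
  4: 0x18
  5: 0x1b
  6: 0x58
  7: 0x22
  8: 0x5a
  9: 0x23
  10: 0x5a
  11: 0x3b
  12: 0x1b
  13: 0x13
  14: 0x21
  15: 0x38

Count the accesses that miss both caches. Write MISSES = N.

MISSES = 6

#0 0x58→b22/s2 MISS; vc=[]
#1 0x6a→b26/s2 MISS; vc=[22]
#2 0x1b→b6/s2 MISS; vc=[22,26]
#3 0x19→b6/s2 L1-HIT; vc=[22,26]
#4 0x18→b6/s2 L1-HIT; vc=[22,26]
#5 0x1b→b6/s2 L1-HIT; vc=[22,26]
#6 0x58→b22/s2 VC-HIT; vc=[6,26]
#7 0x22→b8/s0 MISS; vc=[6,26]
#8 0x5a→b22/s2 L1-HIT; vc=[6,26]
#9 0x23→b8/s0 L1-HIT; vc=[6,26]
#10 0x5a→b22/s2 L1-HIT; vc=[6,26]
#11 0x3b→b14/s2 MISS; vc=[6,26,22]
#12 0x1b→b6/s2 VC-HIT; vc=[14,26,22]
#13 0x13→b4/s0 MISS; vc=[14,26,22,8]
#14 0x21→b8/s0 VC-HIT; vc=[14,26,22,4]
#15 0x38→b14/s2 VC-HIT; vc=[6,26,22,4]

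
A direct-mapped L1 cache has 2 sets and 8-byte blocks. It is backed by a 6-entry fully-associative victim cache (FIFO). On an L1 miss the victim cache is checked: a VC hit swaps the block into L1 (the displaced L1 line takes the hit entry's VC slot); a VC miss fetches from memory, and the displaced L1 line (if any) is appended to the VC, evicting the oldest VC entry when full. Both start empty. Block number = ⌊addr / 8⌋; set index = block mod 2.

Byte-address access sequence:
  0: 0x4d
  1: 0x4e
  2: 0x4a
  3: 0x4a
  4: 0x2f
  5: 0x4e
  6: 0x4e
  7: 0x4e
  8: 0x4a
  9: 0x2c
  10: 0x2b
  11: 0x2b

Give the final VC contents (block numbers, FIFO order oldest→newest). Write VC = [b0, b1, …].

  [0] addr=0x4d blk=9 s=1: MISS | VC []
  [1] addr=0x4e blk=9 s=1: L1-HIT | VC []
  [2] addr=0x4a blk=9 s=1: L1-HIT | VC []
  [3] addr=0x4a blk=9 s=1: L1-HIT | VC []
  [4] addr=0x2f blk=5 s=1: MISS | VC [9]
  [5] addr=0x4e blk=9 s=1: VC-HIT | VC [5]
  [6] addr=0x4e blk=9 s=1: L1-HIT | VC [5]
  [7] addr=0x4e blk=9 s=1: L1-HIT | VC [5]
  [8] addr=0x4a blk=9 s=1: L1-HIT | VC [5]
  [9] addr=0x2c blk=5 s=1: VC-HIT | VC [9]
  [10] addr=0x2b blk=5 s=1: L1-HIT | VC [9]
  [11] addr=0x2b blk=5 s=1: L1-HIT | VC [9]

VC = [9]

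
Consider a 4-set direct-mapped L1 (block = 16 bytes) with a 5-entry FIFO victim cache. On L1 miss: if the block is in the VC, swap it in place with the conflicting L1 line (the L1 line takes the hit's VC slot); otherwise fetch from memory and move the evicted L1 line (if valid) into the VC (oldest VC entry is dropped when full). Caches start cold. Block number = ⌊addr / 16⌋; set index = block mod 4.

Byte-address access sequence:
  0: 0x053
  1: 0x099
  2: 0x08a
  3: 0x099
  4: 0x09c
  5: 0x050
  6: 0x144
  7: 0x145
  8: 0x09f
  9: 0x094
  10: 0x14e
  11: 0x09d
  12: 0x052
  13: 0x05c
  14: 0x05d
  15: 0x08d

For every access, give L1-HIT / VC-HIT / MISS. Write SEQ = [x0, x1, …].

#0 0x53→b5/s1 MISS; vc=[]
#1 0x99→b9/s1 MISS; vc=[5]
#2 0x8a→b8/s0 MISS; vc=[5]
#3 0x99→b9/s1 L1-HIT; vc=[5]
#4 0x9c→b9/s1 L1-HIT; vc=[5]
#5 0x50→b5/s1 VC-HIT; vc=[9]
#6 0x144→b20/s0 MISS; vc=[9,8]
#7 0x145→b20/s0 L1-HIT; vc=[9,8]
#8 0x9f→b9/s1 VC-HIT; vc=[5,8]
#9 0x94→b9/s1 L1-HIT; vc=[5,8]
#10 0x14e→b20/s0 L1-HIT; vc=[5,8]
#11 0x9d→b9/s1 L1-HIT; vc=[5,8]
#12 0x52→b5/s1 VC-HIT; vc=[9,8]
#13 0x5c→b5/s1 L1-HIT; vc=[9,8]
#14 0x5d→b5/s1 L1-HIT; vc=[9,8]
#15 0x8d→b8/s0 VC-HIT; vc=[9,20]

SEQ = [MISS, MISS, MISS, L1-HIT, L1-HIT, VC-HIT, MISS, L1-HIT, VC-HIT, L1-HIT, L1-HIT, L1-HIT, VC-HIT, L1-HIT, L1-HIT, VC-HIT]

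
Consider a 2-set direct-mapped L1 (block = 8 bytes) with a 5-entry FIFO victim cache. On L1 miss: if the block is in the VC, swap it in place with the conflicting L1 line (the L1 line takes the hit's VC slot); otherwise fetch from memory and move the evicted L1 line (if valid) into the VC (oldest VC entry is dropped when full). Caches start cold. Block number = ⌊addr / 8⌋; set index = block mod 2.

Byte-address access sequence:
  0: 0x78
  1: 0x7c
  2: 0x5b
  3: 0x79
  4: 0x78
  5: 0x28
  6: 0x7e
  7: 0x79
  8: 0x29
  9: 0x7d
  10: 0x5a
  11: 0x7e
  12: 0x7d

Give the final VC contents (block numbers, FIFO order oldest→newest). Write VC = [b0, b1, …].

0: 0x78 (blk 15, set 1) → MISS  vc=[]
1: 0x7c (blk 15, set 1) → L1-HIT  vc=[]
2: 0x5b (blk 11, set 1) → MISS  vc=[15]
3: 0x79 (blk 15, set 1) → VC-HIT  vc=[11]
4: 0x78 (blk 15, set 1) → L1-HIT  vc=[11]
5: 0x28 (blk 5, set 1) → MISS  vc=[11, 15]
6: 0x7e (blk 15, set 1) → VC-HIT  vc=[11, 5]
7: 0x79 (blk 15, set 1) → L1-HIT  vc=[11, 5]
8: 0x29 (blk 5, set 1) → VC-HIT  vc=[11, 15]
9: 0x7d (blk 15, set 1) → VC-HIT  vc=[11, 5]
10: 0x5a (blk 11, set 1) → VC-HIT  vc=[15, 5]
11: 0x7e (blk 15, set 1) → VC-HIT  vc=[11, 5]
12: 0x7d (blk 15, set 1) → L1-HIT  vc=[11, 5]

VC = [11, 5]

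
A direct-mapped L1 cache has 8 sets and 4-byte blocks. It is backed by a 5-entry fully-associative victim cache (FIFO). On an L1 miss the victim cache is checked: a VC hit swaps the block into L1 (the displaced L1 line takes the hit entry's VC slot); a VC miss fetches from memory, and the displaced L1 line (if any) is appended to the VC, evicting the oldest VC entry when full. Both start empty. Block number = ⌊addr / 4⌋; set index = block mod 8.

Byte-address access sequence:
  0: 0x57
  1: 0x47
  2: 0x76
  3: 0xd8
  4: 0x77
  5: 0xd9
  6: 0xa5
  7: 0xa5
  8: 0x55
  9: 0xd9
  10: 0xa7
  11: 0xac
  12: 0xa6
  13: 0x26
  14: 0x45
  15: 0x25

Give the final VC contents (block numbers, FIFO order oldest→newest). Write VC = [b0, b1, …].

VC = [29, 17, 41]

0: 0x57 (blk 21, set 5) → MISS  vc=[]
1: 0x47 (blk 17, set 1) → MISS  vc=[]
2: 0x76 (blk 29, set 5) → MISS  vc=[21]
3: 0xd8 (blk 54, set 6) → MISS  vc=[21]
4: 0x77 (blk 29, set 5) → L1-HIT  vc=[21]
5: 0xd9 (blk 54, set 6) → L1-HIT  vc=[21]
6: 0xa5 (blk 41, set 1) → MISS  vc=[21, 17]
7: 0xa5 (blk 41, set 1) → L1-HIT  vc=[21, 17]
8: 0x55 (blk 21, set 5) → VC-HIT  vc=[29, 17]
9: 0xd9 (blk 54, set 6) → L1-HIT  vc=[29, 17]
10: 0xa7 (blk 41, set 1) → L1-HIT  vc=[29, 17]
11: 0xac (blk 43, set 3) → MISS  vc=[29, 17]
12: 0xa6 (blk 41, set 1) → L1-HIT  vc=[29, 17]
13: 0x26 (blk 9, set 1) → MISS  vc=[29, 17, 41]
14: 0x45 (blk 17, set 1) → VC-HIT  vc=[29, 9, 41]
15: 0x25 (blk 9, set 1) → VC-HIT  vc=[29, 17, 41]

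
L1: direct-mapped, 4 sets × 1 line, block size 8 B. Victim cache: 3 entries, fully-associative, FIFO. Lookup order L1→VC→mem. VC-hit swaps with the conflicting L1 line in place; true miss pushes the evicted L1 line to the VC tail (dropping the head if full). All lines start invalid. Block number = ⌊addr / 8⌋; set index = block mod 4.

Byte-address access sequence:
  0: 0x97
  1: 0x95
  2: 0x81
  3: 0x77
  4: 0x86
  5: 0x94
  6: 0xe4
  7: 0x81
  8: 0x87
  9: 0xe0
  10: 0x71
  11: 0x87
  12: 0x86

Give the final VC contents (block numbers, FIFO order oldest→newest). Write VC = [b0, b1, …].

VC = [18, 28]

  [0] addr=0x97 blk=18 s=2: MISS | VC []
  [1] addr=0x95 blk=18 s=2: L1-HIT | VC []
  [2] addr=0x81 blk=16 s=0: MISS | VC []
  [3] addr=0x77 blk=14 s=2: MISS | VC [18]
  [4] addr=0x86 blk=16 s=0: L1-HIT | VC [18]
  [5] addr=0x94 blk=18 s=2: VC-HIT | VC [14]
  [6] addr=0xe4 blk=28 s=0: MISS | VC [14, 16]
  [7] addr=0x81 blk=16 s=0: VC-HIT | VC [14, 28]
  [8] addr=0x87 blk=16 s=0: L1-HIT | VC [14, 28]
  [9] addr=0xe0 blk=28 s=0: VC-HIT | VC [14, 16]
  [10] addr=0x71 blk=14 s=2: VC-HIT | VC [18, 16]
  [11] addr=0x87 blk=16 s=0: VC-HIT | VC [18, 28]
  [12] addr=0x86 blk=16 s=0: L1-HIT | VC [18, 28]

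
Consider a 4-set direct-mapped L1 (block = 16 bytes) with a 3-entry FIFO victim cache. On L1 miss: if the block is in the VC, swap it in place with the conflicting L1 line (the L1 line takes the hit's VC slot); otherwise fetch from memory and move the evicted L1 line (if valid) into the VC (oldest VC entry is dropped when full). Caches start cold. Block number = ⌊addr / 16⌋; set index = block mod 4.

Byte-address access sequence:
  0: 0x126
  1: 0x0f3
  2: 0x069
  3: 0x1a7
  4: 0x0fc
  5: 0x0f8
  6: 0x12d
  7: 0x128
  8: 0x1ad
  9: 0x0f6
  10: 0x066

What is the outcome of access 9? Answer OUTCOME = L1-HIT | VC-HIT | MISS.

#0 0x126→b18/s2 MISS; vc=[]
#1 0xf3→b15/s3 MISS; vc=[]
#2 0x69→b6/s2 MISS; vc=[18]
#3 0x1a7→b26/s2 MISS; vc=[18,6]
#4 0xfc→b15/s3 L1-HIT; vc=[18,6]
#5 0xf8→b15/s3 L1-HIT; vc=[18,6]
#6 0x12d→b18/s2 VC-HIT; vc=[26,6]
#7 0x128→b18/s2 L1-HIT; vc=[26,6]
#8 0x1ad→b26/s2 VC-HIT; vc=[18,6]
#9 0xf6→b15/s3 L1-HIT; vc=[18,6]
#10 0x66→b6/s2 VC-HIT; vc=[18,26]

OUTCOME = L1-HIT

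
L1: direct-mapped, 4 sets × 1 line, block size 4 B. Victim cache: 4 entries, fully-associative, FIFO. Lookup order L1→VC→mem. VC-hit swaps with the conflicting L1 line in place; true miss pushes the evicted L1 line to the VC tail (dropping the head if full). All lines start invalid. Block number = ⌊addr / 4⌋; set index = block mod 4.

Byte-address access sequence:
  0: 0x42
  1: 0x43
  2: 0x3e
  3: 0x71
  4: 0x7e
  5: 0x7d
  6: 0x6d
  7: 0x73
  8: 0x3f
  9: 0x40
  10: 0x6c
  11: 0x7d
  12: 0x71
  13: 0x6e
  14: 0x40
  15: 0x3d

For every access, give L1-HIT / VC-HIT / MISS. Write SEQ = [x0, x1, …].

SEQ = [MISS, L1-HIT, MISS, MISS, MISS, L1-HIT, MISS, L1-HIT, VC-HIT, VC-HIT, VC-HIT, VC-HIT, VC-HIT, VC-HIT, VC-HIT, VC-HIT]

0: 0x42 (blk 16, set 0) → MISS  vc=[]
1: 0x43 (blk 16, set 0) → L1-HIT  vc=[]
2: 0x3e (blk 15, set 3) → MISS  vc=[]
3: 0x71 (blk 28, set 0) → MISS  vc=[16]
4: 0x7e (blk 31, set 3) → MISS  vc=[16, 15]
5: 0x7d (blk 31, set 3) → L1-HIT  vc=[16, 15]
6: 0x6d (blk 27, set 3) → MISS  vc=[16, 15, 31]
7: 0x73 (blk 28, set 0) → L1-HIT  vc=[16, 15, 31]
8: 0x3f (blk 15, set 3) → VC-HIT  vc=[16, 27, 31]
9: 0x40 (blk 16, set 0) → VC-HIT  vc=[28, 27, 31]
10: 0x6c (blk 27, set 3) → VC-HIT  vc=[28, 15, 31]
11: 0x7d (blk 31, set 3) → VC-HIT  vc=[28, 15, 27]
12: 0x71 (blk 28, set 0) → VC-HIT  vc=[16, 15, 27]
13: 0x6e (blk 27, set 3) → VC-HIT  vc=[16, 15, 31]
14: 0x40 (blk 16, set 0) → VC-HIT  vc=[28, 15, 31]
15: 0x3d (blk 15, set 3) → VC-HIT  vc=[28, 27, 31]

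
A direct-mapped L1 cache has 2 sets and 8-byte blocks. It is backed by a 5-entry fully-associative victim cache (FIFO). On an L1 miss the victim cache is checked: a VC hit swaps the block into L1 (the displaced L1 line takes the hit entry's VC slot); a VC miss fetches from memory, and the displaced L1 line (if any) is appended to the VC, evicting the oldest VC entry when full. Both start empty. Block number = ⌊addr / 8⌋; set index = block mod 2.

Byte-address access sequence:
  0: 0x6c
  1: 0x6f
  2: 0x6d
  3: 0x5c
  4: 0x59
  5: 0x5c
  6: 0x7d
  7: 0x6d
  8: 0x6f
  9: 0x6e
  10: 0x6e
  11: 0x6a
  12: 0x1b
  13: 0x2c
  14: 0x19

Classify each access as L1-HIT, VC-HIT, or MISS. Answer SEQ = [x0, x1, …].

0: 0x6c (blk 13, set 1) → MISS  vc=[]
1: 0x6f (blk 13, set 1) → L1-HIT  vc=[]
2: 0x6d (blk 13, set 1) → L1-HIT  vc=[]
3: 0x5c (blk 11, set 1) → MISS  vc=[13]
4: 0x59 (blk 11, set 1) → L1-HIT  vc=[13]
5: 0x5c (blk 11, set 1) → L1-HIT  vc=[13]
6: 0x7d (blk 15, set 1) → MISS  vc=[13, 11]
7: 0x6d (blk 13, set 1) → VC-HIT  vc=[15, 11]
8: 0x6f (blk 13, set 1) → L1-HIT  vc=[15, 11]
9: 0x6e (blk 13, set 1) → L1-HIT  vc=[15, 11]
10: 0x6e (blk 13, set 1) → L1-HIT  vc=[15, 11]
11: 0x6a (blk 13, set 1) → L1-HIT  vc=[15, 11]
12: 0x1b (blk 3, set 1) → MISS  vc=[15, 11, 13]
13: 0x2c (blk 5, set 1) → MISS  vc=[15, 11, 13, 3]
14: 0x19 (blk 3, set 1) → VC-HIT  vc=[15, 11, 13, 5]

SEQ = [MISS, L1-HIT, L1-HIT, MISS, L1-HIT, L1-HIT, MISS, VC-HIT, L1-HIT, L1-HIT, L1-HIT, L1-HIT, MISS, MISS, VC-HIT]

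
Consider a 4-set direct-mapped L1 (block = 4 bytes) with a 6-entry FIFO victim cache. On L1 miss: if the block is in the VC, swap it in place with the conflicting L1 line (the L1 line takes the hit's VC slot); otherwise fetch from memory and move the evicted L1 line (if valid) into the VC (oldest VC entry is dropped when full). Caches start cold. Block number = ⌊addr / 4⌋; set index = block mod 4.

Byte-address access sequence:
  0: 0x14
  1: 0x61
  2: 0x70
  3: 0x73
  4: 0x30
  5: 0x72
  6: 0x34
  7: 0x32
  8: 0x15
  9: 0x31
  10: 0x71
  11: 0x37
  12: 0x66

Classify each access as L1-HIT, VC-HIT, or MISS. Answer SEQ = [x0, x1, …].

0: 0x14 (blk 5, set 1) → MISS  vc=[]
1: 0x61 (blk 24, set 0) → MISS  vc=[]
2: 0x70 (blk 28, set 0) → MISS  vc=[24]
3: 0x73 (blk 28, set 0) → L1-HIT  vc=[24]
4: 0x30 (blk 12, set 0) → MISS  vc=[24, 28]
5: 0x72 (blk 28, set 0) → VC-HIT  vc=[24, 12]
6: 0x34 (blk 13, set 1) → MISS  vc=[24, 12, 5]
7: 0x32 (blk 12, set 0) → VC-HIT  vc=[24, 28, 5]
8: 0x15 (blk 5, set 1) → VC-HIT  vc=[24, 28, 13]
9: 0x31 (blk 12, set 0) → L1-HIT  vc=[24, 28, 13]
10: 0x71 (blk 28, set 0) → VC-HIT  vc=[24, 12, 13]
11: 0x37 (blk 13, set 1) → VC-HIT  vc=[24, 12, 5]
12: 0x66 (blk 25, set 1) → MISS  vc=[24, 12, 5, 13]

SEQ = [MISS, MISS, MISS, L1-HIT, MISS, VC-HIT, MISS, VC-HIT, VC-HIT, L1-HIT, VC-HIT, VC-HIT, MISS]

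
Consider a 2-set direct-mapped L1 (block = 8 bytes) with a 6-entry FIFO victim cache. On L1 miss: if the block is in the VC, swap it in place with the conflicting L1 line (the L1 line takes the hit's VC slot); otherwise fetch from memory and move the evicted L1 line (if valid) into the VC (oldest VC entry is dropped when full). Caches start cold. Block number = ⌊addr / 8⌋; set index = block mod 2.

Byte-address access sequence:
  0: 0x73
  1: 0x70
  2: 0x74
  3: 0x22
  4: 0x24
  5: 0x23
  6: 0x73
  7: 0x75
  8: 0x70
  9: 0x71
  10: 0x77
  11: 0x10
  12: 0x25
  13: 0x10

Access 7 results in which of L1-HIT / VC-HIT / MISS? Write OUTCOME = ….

OUTCOME = L1-HIT

#0 0x73→b14/s0 MISS; vc=[]
#1 0x70→b14/s0 L1-HIT; vc=[]
#2 0x74→b14/s0 L1-HIT; vc=[]
#3 0x22→b4/s0 MISS; vc=[14]
#4 0x24→b4/s0 L1-HIT; vc=[14]
#5 0x23→b4/s0 L1-HIT; vc=[14]
#6 0x73→b14/s0 VC-HIT; vc=[4]
#7 0x75→b14/s0 L1-HIT; vc=[4]
#8 0x70→b14/s0 L1-HIT; vc=[4]
#9 0x71→b14/s0 L1-HIT; vc=[4]
#10 0x77→b14/s0 L1-HIT; vc=[4]
#11 0x10→b2/s0 MISS; vc=[4,14]
#12 0x25→b4/s0 VC-HIT; vc=[2,14]
#13 0x10→b2/s0 VC-HIT; vc=[4,14]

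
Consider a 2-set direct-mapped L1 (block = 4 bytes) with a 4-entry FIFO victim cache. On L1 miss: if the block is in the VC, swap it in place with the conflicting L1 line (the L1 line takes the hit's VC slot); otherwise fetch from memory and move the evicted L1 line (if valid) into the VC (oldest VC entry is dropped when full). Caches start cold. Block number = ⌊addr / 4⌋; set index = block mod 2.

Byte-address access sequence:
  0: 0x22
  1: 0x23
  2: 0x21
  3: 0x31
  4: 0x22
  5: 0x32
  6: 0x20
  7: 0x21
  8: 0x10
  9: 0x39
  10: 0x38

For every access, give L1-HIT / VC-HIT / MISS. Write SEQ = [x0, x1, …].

  [0] addr=0x22 blk=8 s=0: MISS | VC []
  [1] addr=0x23 blk=8 s=0: L1-HIT | VC []
  [2] addr=0x21 blk=8 s=0: L1-HIT | VC []
  [3] addr=0x31 blk=12 s=0: MISS | VC [8]
  [4] addr=0x22 blk=8 s=0: VC-HIT | VC [12]
  [5] addr=0x32 blk=12 s=0: VC-HIT | VC [8]
  [6] addr=0x20 blk=8 s=0: VC-HIT | VC [12]
  [7] addr=0x21 blk=8 s=0: L1-HIT | VC [12]
  [8] addr=0x10 blk=4 s=0: MISS | VC [12, 8]
  [9] addr=0x39 blk=14 s=0: MISS | VC [12, 8, 4]
  [10] addr=0x38 blk=14 s=0: L1-HIT | VC [12, 8, 4]

SEQ = [MISS, L1-HIT, L1-HIT, MISS, VC-HIT, VC-HIT, VC-HIT, L1-HIT, MISS, MISS, L1-HIT]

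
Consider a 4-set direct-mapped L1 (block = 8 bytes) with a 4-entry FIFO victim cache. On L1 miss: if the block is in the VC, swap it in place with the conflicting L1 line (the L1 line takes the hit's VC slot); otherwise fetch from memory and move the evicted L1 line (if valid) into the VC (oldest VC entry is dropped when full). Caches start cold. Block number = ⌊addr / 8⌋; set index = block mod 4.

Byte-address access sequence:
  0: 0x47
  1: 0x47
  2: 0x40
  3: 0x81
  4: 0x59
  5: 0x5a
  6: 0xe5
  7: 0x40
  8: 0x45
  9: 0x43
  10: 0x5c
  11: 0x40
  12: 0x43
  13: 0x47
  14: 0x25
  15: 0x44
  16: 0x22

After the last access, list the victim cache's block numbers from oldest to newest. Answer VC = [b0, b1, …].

#0 0x47→b8/s0 MISS; vc=[]
#1 0x47→b8/s0 L1-HIT; vc=[]
#2 0x40→b8/s0 L1-HIT; vc=[]
#3 0x81→b16/s0 MISS; vc=[8]
#4 0x59→b11/s3 MISS; vc=[8]
#5 0x5a→b11/s3 L1-HIT; vc=[8]
#6 0xe5→b28/s0 MISS; vc=[8,16]
#7 0x40→b8/s0 VC-HIT; vc=[28,16]
#8 0x45→b8/s0 L1-HIT; vc=[28,16]
#9 0x43→b8/s0 L1-HIT; vc=[28,16]
#10 0x5c→b11/s3 L1-HIT; vc=[28,16]
#11 0x40→b8/s0 L1-HIT; vc=[28,16]
#12 0x43→b8/s0 L1-HIT; vc=[28,16]
#13 0x47→b8/s0 L1-HIT; vc=[28,16]
#14 0x25→b4/s0 MISS; vc=[28,16,8]
#15 0x44→b8/s0 VC-HIT; vc=[28,16,4]
#16 0x22→b4/s0 VC-HIT; vc=[28,16,8]

VC = [28, 16, 8]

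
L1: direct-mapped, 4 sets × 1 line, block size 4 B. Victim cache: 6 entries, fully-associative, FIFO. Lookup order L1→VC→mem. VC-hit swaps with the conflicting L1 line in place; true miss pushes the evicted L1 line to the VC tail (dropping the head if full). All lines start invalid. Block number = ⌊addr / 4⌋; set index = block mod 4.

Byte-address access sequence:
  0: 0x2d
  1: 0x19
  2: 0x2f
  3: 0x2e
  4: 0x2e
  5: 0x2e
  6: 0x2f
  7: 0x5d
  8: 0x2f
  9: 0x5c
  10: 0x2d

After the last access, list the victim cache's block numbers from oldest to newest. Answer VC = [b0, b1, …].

#0 0x2d→b11/s3 MISS; vc=[]
#1 0x19→b6/s2 MISS; vc=[]
#2 0x2f→b11/s3 L1-HIT; vc=[]
#3 0x2e→b11/s3 L1-HIT; vc=[]
#4 0x2e→b11/s3 L1-HIT; vc=[]
#5 0x2e→b11/s3 L1-HIT; vc=[]
#6 0x2f→b11/s3 L1-HIT; vc=[]
#7 0x5d→b23/s3 MISS; vc=[11]
#8 0x2f→b11/s3 VC-HIT; vc=[23]
#9 0x5c→b23/s3 VC-HIT; vc=[11]
#10 0x2d→b11/s3 VC-HIT; vc=[23]

VC = [23]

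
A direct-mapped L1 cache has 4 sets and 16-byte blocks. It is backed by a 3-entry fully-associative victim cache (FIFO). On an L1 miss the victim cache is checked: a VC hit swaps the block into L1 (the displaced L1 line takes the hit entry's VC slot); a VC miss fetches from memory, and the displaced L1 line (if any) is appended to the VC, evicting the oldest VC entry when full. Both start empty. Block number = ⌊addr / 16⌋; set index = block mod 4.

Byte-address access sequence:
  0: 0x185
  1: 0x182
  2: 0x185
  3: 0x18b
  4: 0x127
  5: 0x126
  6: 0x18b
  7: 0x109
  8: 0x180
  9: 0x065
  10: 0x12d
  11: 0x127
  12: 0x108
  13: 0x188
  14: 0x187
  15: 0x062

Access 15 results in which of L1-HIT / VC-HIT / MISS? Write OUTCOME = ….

OUTCOME = VC-HIT

#0 0x185→b24/s0 MISS; vc=[]
#1 0x182→b24/s0 L1-HIT; vc=[]
#2 0x185→b24/s0 L1-HIT; vc=[]
#3 0x18b→b24/s0 L1-HIT; vc=[]
#4 0x127→b18/s2 MISS; vc=[]
#5 0x126→b18/s2 L1-HIT; vc=[]
#6 0x18b→b24/s0 L1-HIT; vc=[]
#7 0x109→b16/s0 MISS; vc=[24]
#8 0x180→b24/s0 VC-HIT; vc=[16]
#9 0x65→b6/s2 MISS; vc=[16,18]
#10 0x12d→b18/s2 VC-HIT; vc=[16,6]
#11 0x127→b18/s2 L1-HIT; vc=[16,6]
#12 0x108→b16/s0 VC-HIT; vc=[24,6]
#13 0x188→b24/s0 VC-HIT; vc=[16,6]
#14 0x187→b24/s0 L1-HIT; vc=[16,6]
#15 0x62→b6/s2 VC-HIT; vc=[16,18]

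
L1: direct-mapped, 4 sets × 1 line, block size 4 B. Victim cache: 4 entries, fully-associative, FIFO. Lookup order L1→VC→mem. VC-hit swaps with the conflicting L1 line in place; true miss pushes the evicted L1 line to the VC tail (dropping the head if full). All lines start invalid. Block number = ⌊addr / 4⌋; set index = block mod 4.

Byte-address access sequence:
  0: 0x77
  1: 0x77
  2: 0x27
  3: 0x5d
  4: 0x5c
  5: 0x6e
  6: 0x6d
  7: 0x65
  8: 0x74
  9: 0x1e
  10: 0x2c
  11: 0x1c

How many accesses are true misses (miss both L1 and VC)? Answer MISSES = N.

0: 0x77 (blk 29, set 1) → MISS  vc=[]
1: 0x77 (blk 29, set 1) → L1-HIT  vc=[]
2: 0x27 (blk 9, set 1) → MISS  vc=[29]
3: 0x5d (blk 23, set 3) → MISS  vc=[29]
4: 0x5c (blk 23, set 3) → L1-HIT  vc=[29]
5: 0x6e (blk 27, set 3) → MISS  vc=[29, 23]
6: 0x6d (blk 27, set 3) → L1-HIT  vc=[29, 23]
7: 0x65 (blk 25, set 1) → MISS  vc=[29, 23, 9]
8: 0x74 (blk 29, set 1) → VC-HIT  vc=[25, 23, 9]
9: 0x1e (blk 7, set 3) → MISS  vc=[25, 23, 9, 27]
10: 0x2c (blk 11, set 3) → MISS  vc=[23, 9, 27, 7]
11: 0x1c (blk 7, set 3) → VC-HIT  vc=[23, 9, 27, 11]

MISSES = 7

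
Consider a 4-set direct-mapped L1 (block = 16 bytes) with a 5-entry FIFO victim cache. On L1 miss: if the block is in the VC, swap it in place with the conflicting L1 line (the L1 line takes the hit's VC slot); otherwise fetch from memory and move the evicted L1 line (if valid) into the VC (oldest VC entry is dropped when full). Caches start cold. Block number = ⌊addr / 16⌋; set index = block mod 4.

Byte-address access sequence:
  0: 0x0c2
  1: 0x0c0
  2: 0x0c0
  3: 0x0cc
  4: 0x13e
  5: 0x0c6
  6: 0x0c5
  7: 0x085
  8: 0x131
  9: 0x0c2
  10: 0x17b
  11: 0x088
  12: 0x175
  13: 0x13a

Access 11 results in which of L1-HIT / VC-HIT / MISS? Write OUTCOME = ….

  [0] addr=0xc2 blk=12 s=0: MISS | VC []
  [1] addr=0xc0 blk=12 s=0: L1-HIT | VC []
  [2] addr=0xc0 blk=12 s=0: L1-HIT | VC []
  [3] addr=0xcc blk=12 s=0: L1-HIT | VC []
  [4] addr=0x13e blk=19 s=3: MISS | VC []
  [5] addr=0xc6 blk=12 s=0: L1-HIT | VC []
  [6] addr=0xc5 blk=12 s=0: L1-HIT | VC []
  [7] addr=0x85 blk=8 s=0: MISS | VC [12]
  [8] addr=0x131 blk=19 s=3: L1-HIT | VC [12]
  [9] addr=0xc2 blk=12 s=0: VC-HIT | VC [8]
  [10] addr=0x17b blk=23 s=3: MISS | VC [8, 19]
  [11] addr=0x88 blk=8 s=0: VC-HIT | VC [12, 19]
  [12] addr=0x175 blk=23 s=3: L1-HIT | VC [12, 19]
  [13] addr=0x13a blk=19 s=3: VC-HIT | VC [12, 23]

OUTCOME = VC-HIT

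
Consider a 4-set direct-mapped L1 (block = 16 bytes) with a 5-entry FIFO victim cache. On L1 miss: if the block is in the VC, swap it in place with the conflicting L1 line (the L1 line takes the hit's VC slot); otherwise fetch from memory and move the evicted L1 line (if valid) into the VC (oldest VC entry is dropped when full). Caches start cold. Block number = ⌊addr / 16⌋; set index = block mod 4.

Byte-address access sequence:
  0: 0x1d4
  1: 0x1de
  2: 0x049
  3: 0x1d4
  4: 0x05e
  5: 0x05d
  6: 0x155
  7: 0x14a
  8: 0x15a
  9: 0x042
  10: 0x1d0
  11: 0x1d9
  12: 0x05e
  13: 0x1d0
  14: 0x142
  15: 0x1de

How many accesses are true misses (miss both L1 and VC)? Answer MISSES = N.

#0 0x1d4→b29/s1 MISS; vc=[]
#1 0x1de→b29/s1 L1-HIT; vc=[]
#2 0x49→b4/s0 MISS; vc=[]
#3 0x1d4→b29/s1 L1-HIT; vc=[]
#4 0x5e→b5/s1 MISS; vc=[29]
#5 0x5d→b5/s1 L1-HIT; vc=[29]
#6 0x155→b21/s1 MISS; vc=[29,5]
#7 0x14a→b20/s0 MISS; vc=[29,5,4]
#8 0x15a→b21/s1 L1-HIT; vc=[29,5,4]
#9 0x42→b4/s0 VC-HIT; vc=[29,5,20]
#10 0x1d0→b29/s1 VC-HIT; vc=[21,5,20]
#11 0x1d9→b29/s1 L1-HIT; vc=[21,5,20]
#12 0x5e→b5/s1 VC-HIT; vc=[21,29,20]
#13 0x1d0→b29/s1 VC-HIT; vc=[21,5,20]
#14 0x142→b20/s0 VC-HIT; vc=[21,5,4]
#15 0x1de→b29/s1 L1-HIT; vc=[21,5,4]

MISSES = 5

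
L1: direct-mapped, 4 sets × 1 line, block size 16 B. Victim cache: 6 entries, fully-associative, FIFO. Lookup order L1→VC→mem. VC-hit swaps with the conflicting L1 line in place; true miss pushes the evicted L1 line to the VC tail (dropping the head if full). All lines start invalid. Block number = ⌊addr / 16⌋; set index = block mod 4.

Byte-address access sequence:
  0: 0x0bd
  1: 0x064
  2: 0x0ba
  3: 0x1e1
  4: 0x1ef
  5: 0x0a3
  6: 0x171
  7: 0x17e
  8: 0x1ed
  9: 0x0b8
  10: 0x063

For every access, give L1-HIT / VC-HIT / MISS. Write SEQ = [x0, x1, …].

SEQ = [MISS, MISS, L1-HIT, MISS, L1-HIT, MISS, MISS, L1-HIT, VC-HIT, VC-HIT, VC-HIT]

0: 0xbd (blk 11, set 3) → MISS  vc=[]
1: 0x64 (blk 6, set 2) → MISS  vc=[]
2: 0xba (blk 11, set 3) → L1-HIT  vc=[]
3: 0x1e1 (blk 30, set 2) → MISS  vc=[6]
4: 0x1ef (blk 30, set 2) → L1-HIT  vc=[6]
5: 0xa3 (blk 10, set 2) → MISS  vc=[6, 30]
6: 0x171 (blk 23, set 3) → MISS  vc=[6, 30, 11]
7: 0x17e (blk 23, set 3) → L1-HIT  vc=[6, 30, 11]
8: 0x1ed (blk 30, set 2) → VC-HIT  vc=[6, 10, 11]
9: 0xb8 (blk 11, set 3) → VC-HIT  vc=[6, 10, 23]
10: 0x63 (blk 6, set 2) → VC-HIT  vc=[30, 10, 23]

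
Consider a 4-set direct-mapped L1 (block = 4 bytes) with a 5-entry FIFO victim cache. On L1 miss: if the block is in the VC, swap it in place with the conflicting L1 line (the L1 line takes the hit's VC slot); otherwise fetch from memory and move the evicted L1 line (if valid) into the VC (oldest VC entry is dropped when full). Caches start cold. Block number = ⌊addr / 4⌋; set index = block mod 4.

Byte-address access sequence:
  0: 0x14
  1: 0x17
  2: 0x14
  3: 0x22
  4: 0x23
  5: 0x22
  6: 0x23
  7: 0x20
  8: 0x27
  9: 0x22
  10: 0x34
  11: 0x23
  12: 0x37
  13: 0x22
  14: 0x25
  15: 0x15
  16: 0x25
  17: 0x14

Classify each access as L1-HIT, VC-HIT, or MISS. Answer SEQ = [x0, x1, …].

  [0] addr=0x14 blk=5 s=1: MISS | VC []
  [1] addr=0x17 blk=5 s=1: L1-HIT | VC []
  [2] addr=0x14 blk=5 s=1: L1-HIT | VC []
  [3] addr=0x22 blk=8 s=0: MISS | VC []
  [4] addr=0x23 blk=8 s=0: L1-HIT | VC []
  [5] addr=0x22 blk=8 s=0: L1-HIT | VC []
  [6] addr=0x23 blk=8 s=0: L1-HIT | VC []
  [7] addr=0x20 blk=8 s=0: L1-HIT | VC []
  [8] addr=0x27 blk=9 s=1: MISS | VC [5]
  [9] addr=0x22 blk=8 s=0: L1-HIT | VC [5]
  [10] addr=0x34 blk=13 s=1: MISS | VC [5, 9]
  [11] addr=0x23 blk=8 s=0: L1-HIT | VC [5, 9]
  [12] addr=0x37 blk=13 s=1: L1-HIT | VC [5, 9]
  [13] addr=0x22 blk=8 s=0: L1-HIT | VC [5, 9]
  [14] addr=0x25 blk=9 s=1: VC-HIT | VC [5, 13]
  [15] addr=0x15 blk=5 s=1: VC-HIT | VC [9, 13]
  [16] addr=0x25 blk=9 s=1: VC-HIT | VC [5, 13]
  [17] addr=0x14 blk=5 s=1: VC-HIT | VC [9, 13]

SEQ = [MISS, L1-HIT, L1-HIT, MISS, L1-HIT, L1-HIT, L1-HIT, L1-HIT, MISS, L1-HIT, MISS, L1-HIT, L1-HIT, L1-HIT, VC-HIT, VC-HIT, VC-HIT, VC-HIT]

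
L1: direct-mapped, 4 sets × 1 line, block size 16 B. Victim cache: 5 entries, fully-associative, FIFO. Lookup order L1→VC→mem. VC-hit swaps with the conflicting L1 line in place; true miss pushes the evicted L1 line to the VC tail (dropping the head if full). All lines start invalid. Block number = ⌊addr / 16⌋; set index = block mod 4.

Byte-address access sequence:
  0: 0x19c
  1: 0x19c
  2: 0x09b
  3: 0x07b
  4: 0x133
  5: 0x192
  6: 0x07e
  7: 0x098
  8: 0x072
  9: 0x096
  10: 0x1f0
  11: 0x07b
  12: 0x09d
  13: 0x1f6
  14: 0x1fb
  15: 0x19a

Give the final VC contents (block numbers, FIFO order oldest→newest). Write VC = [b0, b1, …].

  [0] addr=0x19c blk=25 s=1: MISS | VC []
  [1] addr=0x19c blk=25 s=1: L1-HIT | VC []
  [2] addr=0x9b blk=9 s=1: MISS | VC [25]
  [3] addr=0x7b blk=7 s=3: MISS | VC [25]
  [4] addr=0x133 blk=19 s=3: MISS | VC [25, 7]
  [5] addr=0x192 blk=25 s=1: VC-HIT | VC [9, 7]
  [6] addr=0x7e blk=7 s=3: VC-HIT | VC [9, 19]
  [7] addr=0x98 blk=9 s=1: VC-HIT | VC [25, 19]
  [8] addr=0x72 blk=7 s=3: L1-HIT | VC [25, 19]
  [9] addr=0x96 blk=9 s=1: L1-HIT | VC [25, 19]
  [10] addr=0x1f0 blk=31 s=3: MISS | VC [25, 19, 7]
  [11] addr=0x7b blk=7 s=3: VC-HIT | VC [25, 19, 31]
  [12] addr=0x9d blk=9 s=1: L1-HIT | VC [25, 19, 31]
  [13] addr=0x1f6 blk=31 s=3: VC-HIT | VC [25, 19, 7]
  [14] addr=0x1fb blk=31 s=3: L1-HIT | VC [25, 19, 7]
  [15] addr=0x19a blk=25 s=1: VC-HIT | VC [9, 19, 7]

VC = [9, 19, 7]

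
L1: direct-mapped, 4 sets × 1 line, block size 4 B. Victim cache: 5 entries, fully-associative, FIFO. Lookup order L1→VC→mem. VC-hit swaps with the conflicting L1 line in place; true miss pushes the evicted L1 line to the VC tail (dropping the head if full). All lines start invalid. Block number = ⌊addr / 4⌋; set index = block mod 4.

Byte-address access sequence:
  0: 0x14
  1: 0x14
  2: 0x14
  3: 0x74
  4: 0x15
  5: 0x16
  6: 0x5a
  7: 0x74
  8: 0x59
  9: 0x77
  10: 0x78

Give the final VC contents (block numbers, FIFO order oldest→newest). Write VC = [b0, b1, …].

VC = [5, 22]

0: 0x14 (blk 5, set 1) → MISS  vc=[]
1: 0x14 (blk 5, set 1) → L1-HIT  vc=[]
2: 0x14 (blk 5, set 1) → L1-HIT  vc=[]
3: 0x74 (blk 29, set 1) → MISS  vc=[5]
4: 0x15 (blk 5, set 1) → VC-HIT  vc=[29]
5: 0x16 (blk 5, set 1) → L1-HIT  vc=[29]
6: 0x5a (blk 22, set 2) → MISS  vc=[29]
7: 0x74 (blk 29, set 1) → VC-HIT  vc=[5]
8: 0x59 (blk 22, set 2) → L1-HIT  vc=[5]
9: 0x77 (blk 29, set 1) → L1-HIT  vc=[5]
10: 0x78 (blk 30, set 2) → MISS  vc=[5, 22]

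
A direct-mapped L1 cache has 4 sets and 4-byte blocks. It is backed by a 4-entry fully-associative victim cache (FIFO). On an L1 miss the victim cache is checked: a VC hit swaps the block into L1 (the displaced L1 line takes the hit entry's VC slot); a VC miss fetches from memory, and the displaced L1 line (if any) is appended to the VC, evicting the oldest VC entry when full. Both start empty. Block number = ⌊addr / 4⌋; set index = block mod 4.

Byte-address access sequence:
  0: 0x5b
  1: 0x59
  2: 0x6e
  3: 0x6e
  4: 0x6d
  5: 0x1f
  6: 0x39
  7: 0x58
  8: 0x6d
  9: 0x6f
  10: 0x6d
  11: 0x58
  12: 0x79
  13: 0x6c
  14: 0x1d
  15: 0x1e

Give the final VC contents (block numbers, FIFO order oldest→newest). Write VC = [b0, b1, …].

VC = [27, 14, 22]

#0 0x5b→b22/s2 MISS; vc=[]
#1 0x59→b22/s2 L1-HIT; vc=[]
#2 0x6e→b27/s3 MISS; vc=[]
#3 0x6e→b27/s3 L1-HIT; vc=[]
#4 0x6d→b27/s3 L1-HIT; vc=[]
#5 0x1f→b7/s3 MISS; vc=[27]
#6 0x39→b14/s2 MISS; vc=[27,22]
#7 0x58→b22/s2 VC-HIT; vc=[27,14]
#8 0x6d→b27/s3 VC-HIT; vc=[7,14]
#9 0x6f→b27/s3 L1-HIT; vc=[7,14]
#10 0x6d→b27/s3 L1-HIT; vc=[7,14]
#11 0x58→b22/s2 L1-HIT; vc=[7,14]
#12 0x79→b30/s2 MISS; vc=[7,14,22]
#13 0x6c→b27/s3 L1-HIT; vc=[7,14,22]
#14 0x1d→b7/s3 VC-HIT; vc=[27,14,22]
#15 0x1e→b7/s3 L1-HIT; vc=[27,14,22]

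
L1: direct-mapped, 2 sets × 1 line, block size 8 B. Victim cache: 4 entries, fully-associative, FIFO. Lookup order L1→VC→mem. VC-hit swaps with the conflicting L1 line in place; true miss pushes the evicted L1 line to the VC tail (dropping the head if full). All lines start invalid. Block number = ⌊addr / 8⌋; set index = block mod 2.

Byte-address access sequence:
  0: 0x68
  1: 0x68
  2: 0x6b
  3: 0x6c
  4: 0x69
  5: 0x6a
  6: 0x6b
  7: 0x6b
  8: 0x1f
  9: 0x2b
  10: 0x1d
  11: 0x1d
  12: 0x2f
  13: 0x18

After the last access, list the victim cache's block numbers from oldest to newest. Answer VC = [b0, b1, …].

  [0] addr=0x68 blk=13 s=1: MISS | VC []
  [1] addr=0x68 blk=13 s=1: L1-HIT | VC []
  [2] addr=0x6b blk=13 s=1: L1-HIT | VC []
  [3] addr=0x6c blk=13 s=1: L1-HIT | VC []
  [4] addr=0x69 blk=13 s=1: L1-HIT | VC []
  [5] addr=0x6a blk=13 s=1: L1-HIT | VC []
  [6] addr=0x6b blk=13 s=1: L1-HIT | VC []
  [7] addr=0x6b blk=13 s=1: L1-HIT | VC []
  [8] addr=0x1f blk=3 s=1: MISS | VC [13]
  [9] addr=0x2b blk=5 s=1: MISS | VC [13, 3]
  [10] addr=0x1d blk=3 s=1: VC-HIT | VC [13, 5]
  [11] addr=0x1d blk=3 s=1: L1-HIT | VC [13, 5]
  [12] addr=0x2f blk=5 s=1: VC-HIT | VC [13, 3]
  [13] addr=0x18 blk=3 s=1: VC-HIT | VC [13, 5]

VC = [13, 5]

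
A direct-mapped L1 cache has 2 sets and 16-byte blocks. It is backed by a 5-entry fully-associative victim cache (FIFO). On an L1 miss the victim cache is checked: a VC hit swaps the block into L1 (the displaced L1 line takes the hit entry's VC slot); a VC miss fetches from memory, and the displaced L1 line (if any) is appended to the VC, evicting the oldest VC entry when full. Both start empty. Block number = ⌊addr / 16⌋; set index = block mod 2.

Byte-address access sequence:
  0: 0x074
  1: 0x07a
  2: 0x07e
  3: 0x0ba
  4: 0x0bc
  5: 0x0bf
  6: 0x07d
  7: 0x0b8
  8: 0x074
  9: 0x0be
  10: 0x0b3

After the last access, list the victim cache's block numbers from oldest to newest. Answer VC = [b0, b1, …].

VC = [7]

#0 0x74→b7/s1 MISS; vc=[]
#1 0x7a→b7/s1 L1-HIT; vc=[]
#2 0x7e→b7/s1 L1-HIT; vc=[]
#3 0xba→b11/s1 MISS; vc=[7]
#4 0xbc→b11/s1 L1-HIT; vc=[7]
#5 0xbf→b11/s1 L1-HIT; vc=[7]
#6 0x7d→b7/s1 VC-HIT; vc=[11]
#7 0xb8→b11/s1 VC-HIT; vc=[7]
#8 0x74→b7/s1 VC-HIT; vc=[11]
#9 0xbe→b11/s1 VC-HIT; vc=[7]
#10 0xb3→b11/s1 L1-HIT; vc=[7]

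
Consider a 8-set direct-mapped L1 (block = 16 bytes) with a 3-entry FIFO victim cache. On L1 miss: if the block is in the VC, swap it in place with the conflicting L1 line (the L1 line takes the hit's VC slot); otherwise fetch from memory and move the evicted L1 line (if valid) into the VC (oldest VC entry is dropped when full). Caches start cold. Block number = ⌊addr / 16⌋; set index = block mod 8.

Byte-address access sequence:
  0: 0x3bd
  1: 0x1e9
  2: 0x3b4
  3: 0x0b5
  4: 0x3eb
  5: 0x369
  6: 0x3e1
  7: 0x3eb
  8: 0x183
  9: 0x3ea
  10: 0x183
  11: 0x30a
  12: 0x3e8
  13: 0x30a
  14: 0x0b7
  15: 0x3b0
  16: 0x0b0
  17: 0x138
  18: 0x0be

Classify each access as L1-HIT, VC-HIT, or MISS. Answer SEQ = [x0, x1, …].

#0 0x3bd→b59/s3 MISS; vc=[]
#1 0x1e9→b30/s6 MISS; vc=[]
#2 0x3b4→b59/s3 L1-HIT; vc=[]
#3 0xb5→b11/s3 MISS; vc=[59]
#4 0x3eb→b62/s6 MISS; vc=[59,30]
#5 0x369→b54/s6 MISS; vc=[59,30,62]
#6 0x3e1→b62/s6 VC-HIT; vc=[59,30,54]
#7 0x3eb→b62/s6 L1-HIT; vc=[59,30,54]
#8 0x183→b24/s0 MISS; vc=[59,30,54]
#9 0x3ea→b62/s6 L1-HIT; vc=[59,30,54]
#10 0x183→b24/s0 L1-HIT; vc=[59,30,54]
#11 0x30a→b48/s0 MISS; vc=[30,54,24]
#12 0x3e8→b62/s6 L1-HIT; vc=[30,54,24]
#13 0x30a→b48/s0 L1-HIT; vc=[30,54,24]
#14 0xb7→b11/s3 L1-HIT; vc=[30,54,24]
#15 0x3b0→b59/s3 MISS; vc=[54,24,11]
#16 0xb0→b11/s3 VC-HIT; vc=[54,24,59]
#17 0x138→b19/s3 MISS; vc=[24,59,11]
#18 0xbe→b11/s3 VC-HIT; vc=[24,59,19]

SEQ = [MISS, MISS, L1-HIT, MISS, MISS, MISS, VC-HIT, L1-HIT, MISS, L1-HIT, L1-HIT, MISS, L1-HIT, L1-HIT, L1-HIT, MISS, VC-HIT, MISS, VC-HIT]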